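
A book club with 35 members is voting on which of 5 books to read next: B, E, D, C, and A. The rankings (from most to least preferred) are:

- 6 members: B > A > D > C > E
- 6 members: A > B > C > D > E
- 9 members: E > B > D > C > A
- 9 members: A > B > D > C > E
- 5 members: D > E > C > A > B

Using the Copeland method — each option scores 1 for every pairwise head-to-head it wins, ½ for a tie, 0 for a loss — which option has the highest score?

A

B: beats E, D, and C; loses to A → score 3.
E: loses to B, D, C, and A → score 0.
D: beats E and C; loses to B and A → score 2.
C: beats E; loses to B, D, and A → score 1.
A: beats B, E, D, and C → score 4.
A has the best pairwise record.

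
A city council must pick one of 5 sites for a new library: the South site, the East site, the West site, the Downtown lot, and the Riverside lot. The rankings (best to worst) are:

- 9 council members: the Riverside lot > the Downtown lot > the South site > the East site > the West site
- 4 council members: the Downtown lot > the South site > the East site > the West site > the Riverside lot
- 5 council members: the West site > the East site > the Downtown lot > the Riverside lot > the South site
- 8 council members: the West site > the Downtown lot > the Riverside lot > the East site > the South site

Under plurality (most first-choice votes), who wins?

the West site

First-place votes: the South site 0, the East site 0, the West site 13, the Downtown lot 4, the Riverside lot 9.
the West site has the most first-place votes.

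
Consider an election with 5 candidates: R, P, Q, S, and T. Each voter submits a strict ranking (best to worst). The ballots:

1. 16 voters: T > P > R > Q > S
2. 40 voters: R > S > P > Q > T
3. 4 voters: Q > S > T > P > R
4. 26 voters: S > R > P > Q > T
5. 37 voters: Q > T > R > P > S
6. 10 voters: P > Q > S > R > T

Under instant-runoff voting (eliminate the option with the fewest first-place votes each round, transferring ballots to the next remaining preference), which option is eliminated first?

Round 1: R 40, P 10, Q 41, S 26, T 16. Eliminate P.

P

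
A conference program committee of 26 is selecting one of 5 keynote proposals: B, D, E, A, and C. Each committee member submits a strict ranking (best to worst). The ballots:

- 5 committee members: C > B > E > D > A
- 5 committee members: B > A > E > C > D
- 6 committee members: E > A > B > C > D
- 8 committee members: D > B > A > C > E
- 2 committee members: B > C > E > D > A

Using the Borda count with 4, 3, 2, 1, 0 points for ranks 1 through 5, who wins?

B

B: 5·3 + 5·4 + 6·2 + 8·3 + 2·4 = 79
D: 5·1 + 5·0 + 6·0 + 8·4 + 2·1 = 39
E: 5·2 + 5·2 + 6·4 + 8·0 + 2·2 = 48
A: 5·0 + 5·3 + 6·3 + 8·2 + 2·0 = 49
C: 5·4 + 5·1 + 6·1 + 8·1 + 2·3 = 45
B has the highest Borda score (79).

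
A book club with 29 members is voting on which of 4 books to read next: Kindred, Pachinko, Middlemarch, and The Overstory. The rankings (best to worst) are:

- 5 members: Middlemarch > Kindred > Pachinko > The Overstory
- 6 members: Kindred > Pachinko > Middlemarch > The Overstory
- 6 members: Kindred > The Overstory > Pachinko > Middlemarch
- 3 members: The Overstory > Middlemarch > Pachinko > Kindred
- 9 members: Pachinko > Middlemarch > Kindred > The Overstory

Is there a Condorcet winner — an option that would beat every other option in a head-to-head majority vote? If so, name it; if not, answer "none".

none

Checking pairwise contests:
Middlemarch beats Kindred 17–12.
Kindred beats Pachinko 17–12.
Pachinko beats Middlemarch 21–8.
Kindred beats The Overstory 26–3.
Every option loses at least one head-to-head, so there is no Condorcet winner.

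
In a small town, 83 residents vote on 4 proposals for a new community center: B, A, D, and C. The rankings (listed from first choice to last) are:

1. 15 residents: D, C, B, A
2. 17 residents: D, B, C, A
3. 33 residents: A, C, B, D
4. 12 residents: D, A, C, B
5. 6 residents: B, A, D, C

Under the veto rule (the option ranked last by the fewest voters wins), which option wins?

Last-place votes: B 12, A 32, D 33, C 6.
C is ranked last by the fewest voters, so C wins.

C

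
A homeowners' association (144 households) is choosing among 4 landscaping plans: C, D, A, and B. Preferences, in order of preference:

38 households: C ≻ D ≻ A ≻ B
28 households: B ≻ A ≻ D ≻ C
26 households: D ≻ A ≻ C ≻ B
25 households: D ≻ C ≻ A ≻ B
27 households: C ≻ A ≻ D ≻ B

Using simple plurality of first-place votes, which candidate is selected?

C

First-place votes: C 65, D 51, A 0, B 28.
C has the most first-place votes.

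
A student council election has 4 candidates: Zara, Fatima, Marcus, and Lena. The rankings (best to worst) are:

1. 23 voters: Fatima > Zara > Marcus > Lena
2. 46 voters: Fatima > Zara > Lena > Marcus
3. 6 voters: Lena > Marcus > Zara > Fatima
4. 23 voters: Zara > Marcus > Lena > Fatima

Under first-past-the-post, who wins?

First-place votes: Zara 23, Fatima 69, Marcus 0, Lena 6.
Fatima has the most first-place votes.

Fatima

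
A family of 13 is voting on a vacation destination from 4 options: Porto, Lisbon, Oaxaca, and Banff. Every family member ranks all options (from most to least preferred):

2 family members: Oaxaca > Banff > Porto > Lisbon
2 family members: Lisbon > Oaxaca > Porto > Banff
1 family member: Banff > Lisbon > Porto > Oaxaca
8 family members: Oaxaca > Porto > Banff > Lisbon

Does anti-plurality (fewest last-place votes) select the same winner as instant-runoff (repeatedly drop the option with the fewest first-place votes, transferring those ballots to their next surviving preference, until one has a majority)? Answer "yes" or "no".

Anti-plurality — last-place votes: Porto 0, Lisbon 10, Oaxaca 1, Banff 2. Winner: Porto.
Instant-runoff — R1 Porto 0, Lisbon 2, Oaxaca 10, Banff 1 (Oaxaca winner). Winner: Oaxaca.
The two methods disagree.

no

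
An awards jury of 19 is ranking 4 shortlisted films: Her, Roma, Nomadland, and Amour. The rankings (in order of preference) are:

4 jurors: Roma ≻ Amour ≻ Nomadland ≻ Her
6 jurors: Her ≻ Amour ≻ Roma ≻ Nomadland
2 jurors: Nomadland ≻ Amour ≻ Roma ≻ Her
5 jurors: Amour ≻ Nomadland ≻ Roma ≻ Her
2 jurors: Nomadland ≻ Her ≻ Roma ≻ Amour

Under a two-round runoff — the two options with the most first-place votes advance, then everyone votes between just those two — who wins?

Amour

Round 1 first-place votes: Her 6, Roma 4, Nomadland 4, Amour 5.
Her and Amour advance.
Runoff: Her is preferred to Amour by 8 voters; Amour by 11.
Amour wins the runoff.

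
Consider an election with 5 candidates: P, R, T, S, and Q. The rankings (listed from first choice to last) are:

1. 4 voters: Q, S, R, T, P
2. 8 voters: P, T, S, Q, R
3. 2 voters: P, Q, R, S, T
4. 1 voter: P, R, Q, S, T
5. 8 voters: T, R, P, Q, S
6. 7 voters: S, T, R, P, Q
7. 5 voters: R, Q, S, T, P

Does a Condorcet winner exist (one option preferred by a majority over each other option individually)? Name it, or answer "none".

none

Checking pairwise contests:
R beats P 24–11.
T beats R 23–12.
S beats T 19–16.
P beats S 19–16.
P beats Q 26–9.
Every option loses at least one head-to-head, so there is no Condorcet winner.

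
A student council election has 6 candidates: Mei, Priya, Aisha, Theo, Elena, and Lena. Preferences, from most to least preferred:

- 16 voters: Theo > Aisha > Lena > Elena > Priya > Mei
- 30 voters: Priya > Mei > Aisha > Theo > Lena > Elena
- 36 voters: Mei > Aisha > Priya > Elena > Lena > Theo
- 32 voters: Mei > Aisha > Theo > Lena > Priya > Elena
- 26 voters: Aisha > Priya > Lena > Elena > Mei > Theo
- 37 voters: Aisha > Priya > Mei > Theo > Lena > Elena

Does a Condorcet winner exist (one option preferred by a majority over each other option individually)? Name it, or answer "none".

Checking pairwise contests:
Priya beats Mei 109–68.
Aisha beats Priya 147–30.
Mei beats Aisha 98–79.
Mei beats Theo 161–16.
Mei beats Elena 135–42.
Mei beats Lena 135–42.
Every option loses at least one head-to-head, so there is no Condorcet winner.

none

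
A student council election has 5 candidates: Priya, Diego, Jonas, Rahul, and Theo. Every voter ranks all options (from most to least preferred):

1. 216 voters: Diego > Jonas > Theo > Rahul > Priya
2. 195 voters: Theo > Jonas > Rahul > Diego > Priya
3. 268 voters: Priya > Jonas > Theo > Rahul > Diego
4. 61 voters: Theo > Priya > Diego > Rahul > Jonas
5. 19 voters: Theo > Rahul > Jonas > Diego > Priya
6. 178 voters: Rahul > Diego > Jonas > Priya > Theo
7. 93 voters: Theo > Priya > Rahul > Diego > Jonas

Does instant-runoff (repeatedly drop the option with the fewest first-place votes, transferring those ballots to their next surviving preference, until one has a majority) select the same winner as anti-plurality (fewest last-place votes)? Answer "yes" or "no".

Instant-runoff — R1 Priya 268, Diego 216, Jonas 0, Rahul 178, Theo 368 (Jonas out); R2 Priya 268, Diego 216, Rahul 178, Theo 368 (Rahul out); R3 Priya 268, Diego 394, Theo 368 (Priya out); R4 Diego 394, Theo 636 (Theo winner). Winner: Theo.
Anti-plurality — last-place votes: Priya 430, Diego 268, Jonas 154, Rahul 0, Theo 178. Winner: Rahul.
The two methods disagree.

no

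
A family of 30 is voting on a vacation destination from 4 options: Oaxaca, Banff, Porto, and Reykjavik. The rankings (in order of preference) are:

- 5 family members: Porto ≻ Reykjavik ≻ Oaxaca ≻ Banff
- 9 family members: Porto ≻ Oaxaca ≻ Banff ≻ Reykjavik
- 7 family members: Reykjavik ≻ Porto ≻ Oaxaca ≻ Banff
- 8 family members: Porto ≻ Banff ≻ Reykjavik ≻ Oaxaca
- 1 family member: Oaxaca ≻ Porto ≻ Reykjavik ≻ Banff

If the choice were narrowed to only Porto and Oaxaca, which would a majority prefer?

Porto

Voters preferring Porto to Oaxaca: 29; preferring Oaxaca to Porto: 1.
Porto wins the head-to-head.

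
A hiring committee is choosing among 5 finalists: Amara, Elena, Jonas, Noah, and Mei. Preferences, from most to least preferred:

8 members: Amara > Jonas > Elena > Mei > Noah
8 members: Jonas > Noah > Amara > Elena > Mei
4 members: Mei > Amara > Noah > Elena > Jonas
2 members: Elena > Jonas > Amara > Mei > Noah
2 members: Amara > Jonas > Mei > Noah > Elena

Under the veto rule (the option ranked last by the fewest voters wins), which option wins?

Last-place votes: Amara 0, Elena 2, Jonas 4, Noah 10, Mei 8.
Amara is ranked last by the fewest voters, so Amara wins.

Amara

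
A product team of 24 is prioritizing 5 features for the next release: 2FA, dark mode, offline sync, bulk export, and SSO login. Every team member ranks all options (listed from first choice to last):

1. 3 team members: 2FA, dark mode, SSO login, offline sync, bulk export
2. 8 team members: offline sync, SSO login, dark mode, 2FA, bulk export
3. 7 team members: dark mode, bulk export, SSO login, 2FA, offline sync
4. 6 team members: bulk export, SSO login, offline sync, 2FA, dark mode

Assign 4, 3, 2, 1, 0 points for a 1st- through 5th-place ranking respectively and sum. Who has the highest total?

SSO login

2FA: 3·4 + 8·1 + 7·1 + 6·1 = 33
dark mode: 3·3 + 8·2 + 7·4 + 6·0 = 53
offline sync: 3·1 + 8·4 + 7·0 + 6·2 = 47
bulk export: 3·0 + 8·0 + 7·3 + 6·4 = 45
SSO login: 3·2 + 8·3 + 7·2 + 6·3 = 62
SSO login has the highest Borda score (62).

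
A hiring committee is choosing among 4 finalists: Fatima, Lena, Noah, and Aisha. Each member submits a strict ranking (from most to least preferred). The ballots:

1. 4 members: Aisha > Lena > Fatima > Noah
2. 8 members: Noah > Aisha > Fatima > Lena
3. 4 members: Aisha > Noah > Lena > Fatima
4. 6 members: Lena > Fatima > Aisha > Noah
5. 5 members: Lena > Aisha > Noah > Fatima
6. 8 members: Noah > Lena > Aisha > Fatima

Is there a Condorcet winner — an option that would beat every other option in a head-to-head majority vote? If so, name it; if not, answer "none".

none

Checking pairwise contests:
Lena beats Fatima 27–8.
Noah beats Lena 20–15.
Aisha beats Noah 19–16.
Lena beats Aisha 19–16.
Every option loses at least one head-to-head, so there is no Condorcet winner.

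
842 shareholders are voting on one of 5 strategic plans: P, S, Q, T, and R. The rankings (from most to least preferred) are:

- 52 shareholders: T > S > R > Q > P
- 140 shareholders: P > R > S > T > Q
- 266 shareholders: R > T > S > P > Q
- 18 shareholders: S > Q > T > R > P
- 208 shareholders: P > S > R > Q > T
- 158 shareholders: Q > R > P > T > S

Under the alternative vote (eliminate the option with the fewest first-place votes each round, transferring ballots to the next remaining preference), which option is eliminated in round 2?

T

Round 1: P 348, S 18, Q 158, T 52, R 266. Eliminate S.
Round 2: P 348, Q 176, T 52, R 266. Eliminate T.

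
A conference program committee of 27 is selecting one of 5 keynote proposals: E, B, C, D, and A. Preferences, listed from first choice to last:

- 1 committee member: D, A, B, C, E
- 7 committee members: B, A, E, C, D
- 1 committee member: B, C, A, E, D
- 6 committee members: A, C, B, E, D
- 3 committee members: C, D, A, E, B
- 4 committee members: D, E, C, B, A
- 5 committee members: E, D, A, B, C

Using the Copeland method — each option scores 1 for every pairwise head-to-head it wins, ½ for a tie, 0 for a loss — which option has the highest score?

E: beats C and D; loses to B and A → score 2.
B: beats E, C, and D; loses to A → score 3.
C: beats D; loses to E, B, and A → score 1.
D: loses to E, B, C, and A → score 0.
A: beats E, B, C, and D → score 4.
A has the best pairwise record.

A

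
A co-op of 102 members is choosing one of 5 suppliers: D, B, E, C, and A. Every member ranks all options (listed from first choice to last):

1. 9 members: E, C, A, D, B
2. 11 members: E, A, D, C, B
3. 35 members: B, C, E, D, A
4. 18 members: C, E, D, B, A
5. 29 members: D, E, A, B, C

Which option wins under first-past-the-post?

First-place votes: D 29, B 35, E 20, C 18, A 0.
B has the most first-place votes.

B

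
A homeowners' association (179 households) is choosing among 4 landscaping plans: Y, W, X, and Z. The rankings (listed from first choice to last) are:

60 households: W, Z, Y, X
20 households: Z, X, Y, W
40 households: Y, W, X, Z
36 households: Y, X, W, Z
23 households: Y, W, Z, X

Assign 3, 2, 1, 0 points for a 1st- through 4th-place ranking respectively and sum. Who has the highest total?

Y: 60·1 + 20·1 + 40·3 + 36·3 + 23·3 = 377
W: 60·3 + 20·0 + 40·2 + 36·1 + 23·2 = 342
X: 60·0 + 20·2 + 40·1 + 36·2 + 23·0 = 152
Z: 60·2 + 20·3 + 40·0 + 36·0 + 23·1 = 203
Y has the highest Borda score (377).

Y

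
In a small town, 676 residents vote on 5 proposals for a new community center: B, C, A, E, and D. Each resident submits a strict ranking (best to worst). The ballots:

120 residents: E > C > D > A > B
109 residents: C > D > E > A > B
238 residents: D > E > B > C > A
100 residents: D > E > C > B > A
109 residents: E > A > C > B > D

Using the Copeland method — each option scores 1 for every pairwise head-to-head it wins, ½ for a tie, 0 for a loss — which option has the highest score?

D

B: ties A; loses to C, E, and D → score 0.5.
C: beats B and A; ties D; loses to E → score 2.5.
A: ties B; loses to C, E, and D → score 0.5.
E: beats B, C, and A; loses to D → score 3.
D: beats B, A, and E; ties C → score 3.5.
D has the best pairwise record.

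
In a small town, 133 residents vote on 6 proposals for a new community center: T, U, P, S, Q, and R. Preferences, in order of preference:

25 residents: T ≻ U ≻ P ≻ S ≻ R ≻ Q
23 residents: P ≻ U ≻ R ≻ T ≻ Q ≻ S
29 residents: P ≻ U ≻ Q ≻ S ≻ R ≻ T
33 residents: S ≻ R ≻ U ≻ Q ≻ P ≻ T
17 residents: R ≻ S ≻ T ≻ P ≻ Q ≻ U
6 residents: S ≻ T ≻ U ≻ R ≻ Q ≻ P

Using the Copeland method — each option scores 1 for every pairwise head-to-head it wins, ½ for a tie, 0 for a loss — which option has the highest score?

T: beats Q; loses to U, P, S, and R → score 1.
U: beats T, S, Q, and R; loses to P → score 4.
P: beats T, U, S, Q, and R → score 5.
S: beats T, Q, and R; loses to U and P → score 3.
Q: loses to T, U, P, S, and R → score 0.
R: beats T and Q; loses to U, P, and S → score 2.
P has the best pairwise record.

P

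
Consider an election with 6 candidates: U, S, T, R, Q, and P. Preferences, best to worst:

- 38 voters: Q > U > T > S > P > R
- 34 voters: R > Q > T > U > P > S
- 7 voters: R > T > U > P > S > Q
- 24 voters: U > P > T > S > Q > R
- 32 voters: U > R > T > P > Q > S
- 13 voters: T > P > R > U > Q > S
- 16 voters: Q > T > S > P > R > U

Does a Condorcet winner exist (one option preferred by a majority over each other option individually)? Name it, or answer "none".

Checking pairwise contests:
Q beats U 88–76.
U beats S 148–16.
U beats T 94–70.
U beats R 94–70.
R beats Q 86–78.
U beats P 135–29.
Every option loses at least one head-to-head, so there is no Condorcet winner.

none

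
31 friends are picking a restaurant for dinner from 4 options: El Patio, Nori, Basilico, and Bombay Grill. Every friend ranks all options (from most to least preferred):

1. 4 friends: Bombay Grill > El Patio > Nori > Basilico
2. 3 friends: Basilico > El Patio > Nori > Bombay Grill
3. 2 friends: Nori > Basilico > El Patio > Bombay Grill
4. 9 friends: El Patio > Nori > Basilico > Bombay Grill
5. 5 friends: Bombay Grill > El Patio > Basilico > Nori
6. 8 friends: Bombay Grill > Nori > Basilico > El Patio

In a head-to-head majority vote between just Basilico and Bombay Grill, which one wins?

Bombay Grill

Voters preferring Basilico to Bombay Grill: 14; preferring Bombay Grill to Basilico: 17.
Bombay Grill wins the head-to-head.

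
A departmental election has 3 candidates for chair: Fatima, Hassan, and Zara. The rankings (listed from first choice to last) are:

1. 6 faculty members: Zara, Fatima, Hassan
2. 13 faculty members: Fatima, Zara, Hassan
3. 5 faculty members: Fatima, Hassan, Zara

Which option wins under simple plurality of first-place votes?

First-place votes: Fatima 18, Hassan 0, Zara 6.
Fatima has the most first-place votes.

Fatima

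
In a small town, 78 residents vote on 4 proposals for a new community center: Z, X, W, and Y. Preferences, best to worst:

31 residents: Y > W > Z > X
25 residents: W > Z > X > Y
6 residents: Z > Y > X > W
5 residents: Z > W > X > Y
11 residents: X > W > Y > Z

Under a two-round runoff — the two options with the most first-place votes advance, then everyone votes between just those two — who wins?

Round 1 first-place votes: Z 11, X 11, W 25, Y 31.
Y and W advance.
Runoff: Y is preferred to W by 37 voters; W by 41.
W wins the runoff.

W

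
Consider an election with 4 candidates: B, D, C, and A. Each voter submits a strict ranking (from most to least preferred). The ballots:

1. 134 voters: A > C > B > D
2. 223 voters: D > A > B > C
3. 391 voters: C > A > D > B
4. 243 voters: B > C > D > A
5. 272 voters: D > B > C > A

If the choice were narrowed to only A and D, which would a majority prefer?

D

Voters preferring A to D: 525; preferring D to A: 738.
D wins the head-to-head.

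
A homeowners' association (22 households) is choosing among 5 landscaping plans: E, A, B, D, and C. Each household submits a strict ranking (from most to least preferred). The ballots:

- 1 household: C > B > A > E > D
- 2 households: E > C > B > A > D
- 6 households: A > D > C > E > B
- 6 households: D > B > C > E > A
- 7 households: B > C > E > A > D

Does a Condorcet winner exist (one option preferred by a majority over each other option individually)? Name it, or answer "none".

Checking pairwise contests:
B beats E 14–8.
E beats A 15–7.
D beats B 12–10.
A beats D 16–6.
B beats C 13–9.
Every option loses at least one head-to-head, so there is no Condorcet winner.

none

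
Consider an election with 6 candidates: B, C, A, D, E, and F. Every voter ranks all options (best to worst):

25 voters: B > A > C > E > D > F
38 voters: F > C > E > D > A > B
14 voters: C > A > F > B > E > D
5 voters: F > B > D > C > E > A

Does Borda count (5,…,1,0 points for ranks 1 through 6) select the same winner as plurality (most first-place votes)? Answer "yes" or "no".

no

Borda — scores: B 173, C 307, A 194, D 116, E 183, F 257. Winner: C.
Plurality — first-place votes: B 25, C 14, A 0, D 0, E 0, F 43. Winner: F.
The two methods disagree.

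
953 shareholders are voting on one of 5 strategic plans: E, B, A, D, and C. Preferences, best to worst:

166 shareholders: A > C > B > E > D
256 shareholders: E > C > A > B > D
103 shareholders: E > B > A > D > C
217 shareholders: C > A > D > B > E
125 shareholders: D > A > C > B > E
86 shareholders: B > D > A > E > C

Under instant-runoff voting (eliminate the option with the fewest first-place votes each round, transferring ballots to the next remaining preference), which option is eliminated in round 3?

Round 1: E 359, B 86, A 166, D 125, C 217. Eliminate B.
Round 2: E 359, A 166, D 211, C 217. Eliminate A.
Round 3: E 359, D 211, C 383. Eliminate D.

D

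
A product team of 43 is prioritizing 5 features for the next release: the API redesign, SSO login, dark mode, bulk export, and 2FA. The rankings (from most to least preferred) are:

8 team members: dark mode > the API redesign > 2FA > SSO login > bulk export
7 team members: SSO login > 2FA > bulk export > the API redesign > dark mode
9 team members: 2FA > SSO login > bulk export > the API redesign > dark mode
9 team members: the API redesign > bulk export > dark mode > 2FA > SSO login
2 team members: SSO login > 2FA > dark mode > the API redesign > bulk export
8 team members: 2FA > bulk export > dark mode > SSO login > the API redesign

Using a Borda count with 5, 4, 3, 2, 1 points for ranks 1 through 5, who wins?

2FA

the API redesign: 8·4 + 7·2 + 9·2 + 9·5 + 2·2 + 8·1 = 121
SSO login: 8·2 + 7·5 + 9·4 + 9·1 + 2·5 + 8·2 = 122
dark mode: 8·5 + 7·1 + 9·1 + 9·3 + 2·3 + 8·3 = 113
bulk export: 8·1 + 7·3 + 9·3 + 9·4 + 2·1 + 8·4 = 126
2FA: 8·3 + 7·4 + 9·5 + 9·2 + 2·4 + 8·5 = 163
2FA has the highest Borda score (163).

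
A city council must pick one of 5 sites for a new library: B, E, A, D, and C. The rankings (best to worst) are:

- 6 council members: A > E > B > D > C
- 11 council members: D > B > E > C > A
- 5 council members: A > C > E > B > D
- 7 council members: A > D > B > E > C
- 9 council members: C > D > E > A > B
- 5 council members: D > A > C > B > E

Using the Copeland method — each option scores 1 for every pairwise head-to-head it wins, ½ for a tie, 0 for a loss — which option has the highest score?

B: beats E and C; loses to A and D → score 2.
E: beats C; loses to B, A, and D → score 1.
A: beats B, E, and C; loses to D → score 3.
D: beats B, E, A, and C → score 4.
C: loses to B, E, A, and D → score 0.
D has the best pairwise record.

D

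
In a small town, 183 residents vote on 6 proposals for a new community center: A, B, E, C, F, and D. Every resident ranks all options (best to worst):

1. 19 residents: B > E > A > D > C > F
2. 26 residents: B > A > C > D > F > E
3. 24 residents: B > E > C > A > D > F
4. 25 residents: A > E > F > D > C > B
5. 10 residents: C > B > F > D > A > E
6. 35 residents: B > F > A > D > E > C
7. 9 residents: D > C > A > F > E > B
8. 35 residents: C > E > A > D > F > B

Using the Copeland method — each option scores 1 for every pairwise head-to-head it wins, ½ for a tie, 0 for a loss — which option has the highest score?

B

A: beats E, C, F, and D; loses to B → score 4.
B: beats A, E, C, F, and D → score 5.
E: beats C, F, and D; loses to A and B → score 3.
C: beats F and D; loses to A, B, and E → score 2.
F: loses to A, B, E, C, and D → score 0.
D: beats F; loses to A, B, E, and C → score 1.
B has the best pairwise record.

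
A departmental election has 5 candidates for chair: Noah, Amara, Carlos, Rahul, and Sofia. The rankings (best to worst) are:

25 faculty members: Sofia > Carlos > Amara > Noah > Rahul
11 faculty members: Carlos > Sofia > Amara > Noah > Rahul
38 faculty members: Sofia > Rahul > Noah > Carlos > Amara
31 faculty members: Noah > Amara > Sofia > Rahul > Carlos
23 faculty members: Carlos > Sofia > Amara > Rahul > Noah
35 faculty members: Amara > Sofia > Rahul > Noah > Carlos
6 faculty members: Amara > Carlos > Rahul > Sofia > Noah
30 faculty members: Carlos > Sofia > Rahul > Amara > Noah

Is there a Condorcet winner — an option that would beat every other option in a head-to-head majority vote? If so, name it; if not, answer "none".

Sofia

Sofia vs Noah: 168–31 for Sofia.
Sofia vs Amara: 127–72 for Sofia.
Sofia vs Carlos: 129–70 for Sofia.
Sofia vs Rahul: 193–6 for Sofia.
Sofia beats every other option head-to-head.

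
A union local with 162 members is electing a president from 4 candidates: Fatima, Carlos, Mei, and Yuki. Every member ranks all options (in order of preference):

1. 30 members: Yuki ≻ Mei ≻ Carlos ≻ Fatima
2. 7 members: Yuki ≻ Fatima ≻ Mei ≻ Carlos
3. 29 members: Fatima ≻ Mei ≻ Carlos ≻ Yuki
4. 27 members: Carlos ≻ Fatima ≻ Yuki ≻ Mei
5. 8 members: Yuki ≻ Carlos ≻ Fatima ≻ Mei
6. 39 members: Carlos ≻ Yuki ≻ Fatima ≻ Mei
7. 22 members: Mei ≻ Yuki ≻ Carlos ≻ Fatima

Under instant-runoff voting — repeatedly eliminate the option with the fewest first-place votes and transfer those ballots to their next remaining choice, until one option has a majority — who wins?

Carlos

Round 1: Fatima 29, Carlos 66, Mei 22, Yuki 45. Eliminate Mei.
Round 2: Fatima 29, Carlos 66, Yuki 67. Eliminate Fatima.
Round 3: Carlos 95, Yuki 67. Carlos has a majority.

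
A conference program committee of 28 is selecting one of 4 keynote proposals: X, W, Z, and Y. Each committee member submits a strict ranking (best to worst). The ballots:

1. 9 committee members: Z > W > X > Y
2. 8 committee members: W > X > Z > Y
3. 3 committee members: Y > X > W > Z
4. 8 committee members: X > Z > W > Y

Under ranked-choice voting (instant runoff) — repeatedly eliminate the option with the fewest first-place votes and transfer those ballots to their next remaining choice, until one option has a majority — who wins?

X

Round 1: X 8, W 8, Z 9, Y 3. Eliminate Y.
Round 2: X 11, W 8, Z 9. Eliminate W.
Round 3: X 19, Z 9. X has a majority.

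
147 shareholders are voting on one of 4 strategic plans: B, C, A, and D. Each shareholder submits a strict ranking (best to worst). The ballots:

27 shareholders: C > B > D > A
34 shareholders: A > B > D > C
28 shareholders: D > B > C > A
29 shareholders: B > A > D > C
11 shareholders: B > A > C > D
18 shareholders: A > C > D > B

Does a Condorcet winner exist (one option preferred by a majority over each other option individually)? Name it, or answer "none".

B

B vs C: 102–45 for B.
B vs A: 95–52 for B.
B vs D: 101–46 for B.
B beats every other option head-to-head.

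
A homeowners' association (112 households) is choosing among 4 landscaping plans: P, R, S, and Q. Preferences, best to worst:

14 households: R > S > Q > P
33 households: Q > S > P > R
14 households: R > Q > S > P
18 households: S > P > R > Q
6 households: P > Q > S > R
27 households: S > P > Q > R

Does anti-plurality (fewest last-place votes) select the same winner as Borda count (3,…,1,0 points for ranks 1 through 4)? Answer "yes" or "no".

Anti-plurality — last-place votes: P 28, R 66, S 0, Q 18. Winner: S.
Borda — scores: P 141, R 102, S 249, Q 180. Winner: S.
The two methods agree.

yes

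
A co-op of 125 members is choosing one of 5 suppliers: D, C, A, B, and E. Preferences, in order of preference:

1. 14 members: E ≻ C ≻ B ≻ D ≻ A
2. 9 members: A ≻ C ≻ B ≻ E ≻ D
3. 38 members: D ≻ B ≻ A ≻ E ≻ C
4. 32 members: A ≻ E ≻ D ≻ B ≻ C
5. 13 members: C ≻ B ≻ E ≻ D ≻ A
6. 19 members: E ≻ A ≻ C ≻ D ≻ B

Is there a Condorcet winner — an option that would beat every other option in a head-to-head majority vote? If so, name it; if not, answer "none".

none

Checking pairwise contests:
E beats D 87–38.
D beats C 70–55.
D beats A 65–60.
D beats B 89–36.
A beats E 79–46.
Every option loses at least one head-to-head, so there is no Condorcet winner.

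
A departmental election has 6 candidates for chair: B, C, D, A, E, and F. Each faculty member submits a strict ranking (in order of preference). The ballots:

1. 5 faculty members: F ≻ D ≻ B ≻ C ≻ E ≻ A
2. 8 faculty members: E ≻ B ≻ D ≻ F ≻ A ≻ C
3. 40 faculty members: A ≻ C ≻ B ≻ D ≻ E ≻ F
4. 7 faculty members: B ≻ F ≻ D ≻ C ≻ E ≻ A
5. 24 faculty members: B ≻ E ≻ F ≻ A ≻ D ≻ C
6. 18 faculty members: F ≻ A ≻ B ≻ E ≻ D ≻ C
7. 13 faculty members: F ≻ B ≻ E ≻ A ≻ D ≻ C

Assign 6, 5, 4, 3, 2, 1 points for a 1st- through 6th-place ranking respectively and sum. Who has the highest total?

B: 5·4 + 8·5 + 40·4 + 7·6 + 24·6 + 18·4 + 13·5 = 543
C: 5·3 + 8·1 + 40·5 + 7·3 + 24·1 + 18·1 + 13·1 = 299
D: 5·5 + 8·4 + 40·3 + 7·4 + 24·2 + 18·2 + 13·2 = 315
A: 5·1 + 8·2 + 40·6 + 7·1 + 24·3 + 18·5 + 13·3 = 469
E: 5·2 + 8·6 + 40·2 + 7·2 + 24·5 + 18·3 + 13·4 = 378
F: 5·6 + 8·3 + 40·1 + 7·5 + 24·4 + 18·6 + 13·6 = 411
B has the highest Borda score (543).

B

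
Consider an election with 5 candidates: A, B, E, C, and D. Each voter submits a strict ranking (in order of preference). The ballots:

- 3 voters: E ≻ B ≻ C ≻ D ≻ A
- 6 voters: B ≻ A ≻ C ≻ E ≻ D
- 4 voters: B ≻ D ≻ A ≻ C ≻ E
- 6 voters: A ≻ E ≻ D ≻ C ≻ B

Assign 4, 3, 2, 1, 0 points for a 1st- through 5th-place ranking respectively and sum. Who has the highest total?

A: 3·0 + 6·3 + 4·2 + 6·4 = 50
B: 3·3 + 6·4 + 4·4 + 6·0 = 49
E: 3·4 + 6·1 + 4·0 + 6·3 = 36
C: 3·2 + 6·2 + 4·1 + 6·1 = 28
D: 3·1 + 6·0 + 4·3 + 6·2 = 27
A has the highest Borda score (50).

A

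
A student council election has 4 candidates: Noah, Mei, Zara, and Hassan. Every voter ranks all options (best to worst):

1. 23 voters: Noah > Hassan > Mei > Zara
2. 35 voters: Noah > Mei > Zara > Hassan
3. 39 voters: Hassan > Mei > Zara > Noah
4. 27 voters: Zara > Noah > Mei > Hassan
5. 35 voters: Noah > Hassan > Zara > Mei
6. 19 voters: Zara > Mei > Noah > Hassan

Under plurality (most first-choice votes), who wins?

Noah

First-place votes: Noah 93, Mei 0, Zara 46, Hassan 39.
Noah has the most first-place votes.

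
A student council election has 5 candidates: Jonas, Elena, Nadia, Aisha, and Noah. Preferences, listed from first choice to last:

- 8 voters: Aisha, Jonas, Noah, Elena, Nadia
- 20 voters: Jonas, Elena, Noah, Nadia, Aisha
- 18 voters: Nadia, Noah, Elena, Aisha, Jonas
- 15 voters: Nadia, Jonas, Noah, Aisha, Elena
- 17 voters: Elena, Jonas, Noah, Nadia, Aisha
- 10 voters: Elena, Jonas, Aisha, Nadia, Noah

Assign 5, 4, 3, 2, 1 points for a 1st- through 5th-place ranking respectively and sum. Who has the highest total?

Jonas

Jonas: 8·4 + 20·5 + 18·1 + 15·4 + 17·4 + 10·4 = 318
Elena: 8·2 + 20·4 + 18·3 + 15·1 + 17·5 + 10·5 = 300
Nadia: 8·1 + 20·2 + 18·5 + 15·5 + 17·2 + 10·2 = 267
Aisha: 8·5 + 20·1 + 18·2 + 15·2 + 17·1 + 10·3 = 173
Noah: 8·3 + 20·3 + 18·4 + 15·3 + 17·3 + 10·1 = 262
Jonas has the highest Borda score (318).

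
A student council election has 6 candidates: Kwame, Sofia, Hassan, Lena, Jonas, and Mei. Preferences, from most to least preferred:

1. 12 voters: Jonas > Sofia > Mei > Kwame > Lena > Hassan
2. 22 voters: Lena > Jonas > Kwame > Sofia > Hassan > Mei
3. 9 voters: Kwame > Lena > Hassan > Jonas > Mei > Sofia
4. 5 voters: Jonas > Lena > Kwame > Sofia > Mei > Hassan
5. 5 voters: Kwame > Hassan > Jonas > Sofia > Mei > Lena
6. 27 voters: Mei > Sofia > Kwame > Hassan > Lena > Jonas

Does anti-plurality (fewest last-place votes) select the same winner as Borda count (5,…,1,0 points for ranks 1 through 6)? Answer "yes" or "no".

yes

Anti-plurality — last-place votes: Kwame 0, Sofia 9, Hassan 17, Lena 5, Jonas 27, Mei 22. Winner: Kwame.
Borda — scores: Kwame 256, Sofia 220, Hassan 123, Lena 205, Jonas 206, Mei 190. Winner: Kwame.
The two methods agree.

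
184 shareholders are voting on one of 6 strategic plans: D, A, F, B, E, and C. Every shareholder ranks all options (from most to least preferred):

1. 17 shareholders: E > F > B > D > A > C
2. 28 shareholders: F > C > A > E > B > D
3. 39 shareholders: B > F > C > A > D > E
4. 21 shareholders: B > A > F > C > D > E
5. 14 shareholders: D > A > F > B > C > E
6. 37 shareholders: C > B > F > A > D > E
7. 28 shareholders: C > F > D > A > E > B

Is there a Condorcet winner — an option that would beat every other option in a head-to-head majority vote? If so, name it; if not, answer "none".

none

Checking pairwise contests:
A beats D 125–59.
F beats A 149–35.
B beats F 97–87.
C beats B 93–91.
D beats E 139–45.
F beats C 119–65.
Every option loses at least one head-to-head, so there is no Condorcet winner.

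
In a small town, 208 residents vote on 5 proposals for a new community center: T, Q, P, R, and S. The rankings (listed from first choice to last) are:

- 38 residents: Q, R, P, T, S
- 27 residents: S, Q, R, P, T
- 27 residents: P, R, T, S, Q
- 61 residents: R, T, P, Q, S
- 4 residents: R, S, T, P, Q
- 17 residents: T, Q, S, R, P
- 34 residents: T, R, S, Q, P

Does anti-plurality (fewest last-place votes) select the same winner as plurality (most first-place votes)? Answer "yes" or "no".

yes

Anti-plurality — last-place votes: T 27, Q 31, P 51, R 0, S 99. Winner: R.
Plurality — first-place votes: T 51, Q 38, P 27, R 65, S 27. Winner: R.
The two methods agree.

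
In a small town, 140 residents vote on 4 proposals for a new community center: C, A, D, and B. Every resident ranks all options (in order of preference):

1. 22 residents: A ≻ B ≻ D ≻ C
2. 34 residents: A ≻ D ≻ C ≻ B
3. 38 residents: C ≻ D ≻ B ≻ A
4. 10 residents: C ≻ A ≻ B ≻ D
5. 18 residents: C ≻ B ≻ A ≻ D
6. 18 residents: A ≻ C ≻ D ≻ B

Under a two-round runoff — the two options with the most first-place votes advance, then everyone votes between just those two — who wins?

Round 1 first-place votes: C 66, A 74, D 0, B 0.
A and C advance.
Runoff: A is preferred to C by 74 voters; C by 66.
A wins the runoff.

A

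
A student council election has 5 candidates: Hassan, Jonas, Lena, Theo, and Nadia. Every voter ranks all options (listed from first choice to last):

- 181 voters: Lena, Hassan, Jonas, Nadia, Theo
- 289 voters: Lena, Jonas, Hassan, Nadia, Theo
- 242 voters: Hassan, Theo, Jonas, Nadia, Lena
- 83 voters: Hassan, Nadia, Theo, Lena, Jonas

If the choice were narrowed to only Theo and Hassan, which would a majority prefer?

Voters preferring Theo to Hassan: 0; preferring Hassan to Theo: 795.
Hassan wins the head-to-head.

Hassan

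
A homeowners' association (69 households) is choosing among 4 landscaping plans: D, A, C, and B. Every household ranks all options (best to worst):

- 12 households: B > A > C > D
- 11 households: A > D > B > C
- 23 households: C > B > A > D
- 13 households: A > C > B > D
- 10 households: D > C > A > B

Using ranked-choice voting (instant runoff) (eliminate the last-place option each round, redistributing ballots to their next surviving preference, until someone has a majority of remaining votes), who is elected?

A

Round 1: D 10, A 24, C 23, B 12. Eliminate D.
Round 2: A 24, C 33, B 12. Eliminate B.
Round 3: A 36, C 33. A has a majority.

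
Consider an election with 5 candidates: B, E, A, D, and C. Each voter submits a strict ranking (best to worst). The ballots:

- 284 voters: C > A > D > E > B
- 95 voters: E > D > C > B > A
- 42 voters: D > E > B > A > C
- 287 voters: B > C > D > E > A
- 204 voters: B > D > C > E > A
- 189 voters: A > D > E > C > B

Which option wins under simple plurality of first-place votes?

B

First-place votes: B 491, E 95, A 189, D 42, C 284.
B has the most first-place votes.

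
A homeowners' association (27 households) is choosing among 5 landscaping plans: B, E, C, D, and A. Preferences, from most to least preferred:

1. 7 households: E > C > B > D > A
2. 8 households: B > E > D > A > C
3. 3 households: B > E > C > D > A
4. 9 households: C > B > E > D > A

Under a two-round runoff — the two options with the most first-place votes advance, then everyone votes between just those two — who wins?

C

Round 1 first-place votes: B 11, E 7, C 9, D 0, A 0.
B and C advance.
Runoff: B is preferred to C by 11 voters; C by 16.
C wins the runoff.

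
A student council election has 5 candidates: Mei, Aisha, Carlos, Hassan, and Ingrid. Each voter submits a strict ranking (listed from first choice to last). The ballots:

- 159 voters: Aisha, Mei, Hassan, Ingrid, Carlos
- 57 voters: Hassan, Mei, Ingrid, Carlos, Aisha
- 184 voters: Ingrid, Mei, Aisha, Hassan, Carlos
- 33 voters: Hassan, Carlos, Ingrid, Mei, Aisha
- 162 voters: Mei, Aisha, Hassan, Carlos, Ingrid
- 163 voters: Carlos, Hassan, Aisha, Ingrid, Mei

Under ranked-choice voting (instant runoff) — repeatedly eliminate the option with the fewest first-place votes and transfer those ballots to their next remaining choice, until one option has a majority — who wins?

Round 1: Mei 162, Aisha 159, Carlos 163, Hassan 90, Ingrid 184. Eliminate Hassan.
Round 2: Mei 219, Aisha 159, Carlos 196, Ingrid 184. Eliminate Aisha.
Round 3: Mei 378, Carlos 196, Ingrid 184. Eliminate Ingrid.
Round 4: Mei 562, Carlos 196. Mei has a majority.

Mei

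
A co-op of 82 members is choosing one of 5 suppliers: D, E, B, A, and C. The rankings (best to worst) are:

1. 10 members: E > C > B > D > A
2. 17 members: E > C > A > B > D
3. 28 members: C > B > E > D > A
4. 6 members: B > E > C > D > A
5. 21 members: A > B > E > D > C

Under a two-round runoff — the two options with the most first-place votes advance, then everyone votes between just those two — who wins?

Round 1 first-place votes: D 0, E 27, B 6, A 21, C 28.
C and E advance.
Runoff: C is preferred to E by 28 voters; E by 54.
E wins the runoff.

E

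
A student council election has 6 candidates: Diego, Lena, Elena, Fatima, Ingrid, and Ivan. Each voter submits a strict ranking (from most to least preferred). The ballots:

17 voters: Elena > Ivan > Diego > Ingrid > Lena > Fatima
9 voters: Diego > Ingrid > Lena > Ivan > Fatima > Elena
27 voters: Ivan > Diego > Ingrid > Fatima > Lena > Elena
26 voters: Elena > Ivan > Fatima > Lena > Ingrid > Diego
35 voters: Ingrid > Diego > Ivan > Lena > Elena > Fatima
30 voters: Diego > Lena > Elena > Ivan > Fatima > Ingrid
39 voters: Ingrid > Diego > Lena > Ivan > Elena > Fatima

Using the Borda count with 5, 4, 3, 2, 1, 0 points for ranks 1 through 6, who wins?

Diego: 17·3 + 9·5 + 27·4 + 26·0 + 35·4 + 30·5 + 39·4 = 650
Lena: 17·1 + 9·3 + 27·1 + 26·2 + 35·2 + 30·4 + 39·3 = 430
Elena: 17·5 + 9·0 + 27·0 + 26·5 + 35·1 + 30·3 + 39·1 = 379
Fatima: 17·0 + 9·1 + 27·2 + 26·3 + 35·0 + 30·1 + 39·0 = 171
Ingrid: 17·2 + 9·4 + 27·3 + 26·1 + 35·5 + 30·0 + 39·5 = 547
Ivan: 17·4 + 9·2 + 27·5 + 26·4 + 35·3 + 30·2 + 39·2 = 568
Diego has the highest Borda score (650).

Diego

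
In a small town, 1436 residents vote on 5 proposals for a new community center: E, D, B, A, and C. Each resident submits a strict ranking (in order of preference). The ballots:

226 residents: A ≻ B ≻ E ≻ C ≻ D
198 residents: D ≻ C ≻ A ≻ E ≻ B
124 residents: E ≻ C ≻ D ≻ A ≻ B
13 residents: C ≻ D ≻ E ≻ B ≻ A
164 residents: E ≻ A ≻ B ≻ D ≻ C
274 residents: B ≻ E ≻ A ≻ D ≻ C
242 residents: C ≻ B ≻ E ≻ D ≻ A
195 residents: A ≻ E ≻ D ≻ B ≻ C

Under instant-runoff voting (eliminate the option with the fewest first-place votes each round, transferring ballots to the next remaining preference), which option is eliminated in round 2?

Round 1: E 288, D 198, B 274, A 421, C 255. Eliminate D.
Round 2: E 288, B 274, A 421, C 453. Eliminate B.

B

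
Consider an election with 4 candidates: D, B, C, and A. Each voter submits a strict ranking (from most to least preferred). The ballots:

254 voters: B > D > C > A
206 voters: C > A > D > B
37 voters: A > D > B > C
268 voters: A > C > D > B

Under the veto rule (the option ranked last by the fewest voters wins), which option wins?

Last-place votes: D 0, B 474, C 37, A 254.
D is ranked last by the fewest voters, so D wins.

D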